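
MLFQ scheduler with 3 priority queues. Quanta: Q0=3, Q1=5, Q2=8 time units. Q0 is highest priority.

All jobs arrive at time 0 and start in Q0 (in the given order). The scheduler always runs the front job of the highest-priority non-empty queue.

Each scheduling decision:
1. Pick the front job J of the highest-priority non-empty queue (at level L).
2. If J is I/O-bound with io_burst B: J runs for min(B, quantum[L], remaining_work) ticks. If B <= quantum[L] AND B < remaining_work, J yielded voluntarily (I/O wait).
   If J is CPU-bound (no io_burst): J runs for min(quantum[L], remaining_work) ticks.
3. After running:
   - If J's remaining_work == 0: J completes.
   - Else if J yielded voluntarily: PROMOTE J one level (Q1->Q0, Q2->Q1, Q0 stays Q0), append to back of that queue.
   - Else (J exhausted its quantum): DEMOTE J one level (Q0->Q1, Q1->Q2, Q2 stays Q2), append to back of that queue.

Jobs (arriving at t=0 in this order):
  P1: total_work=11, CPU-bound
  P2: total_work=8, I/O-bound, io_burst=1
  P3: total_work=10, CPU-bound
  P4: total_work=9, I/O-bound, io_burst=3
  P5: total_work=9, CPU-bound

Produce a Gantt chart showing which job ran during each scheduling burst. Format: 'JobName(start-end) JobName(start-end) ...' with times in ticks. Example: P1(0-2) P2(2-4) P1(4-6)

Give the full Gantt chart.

t=0-3: P1@Q0 runs 3, rem=8, quantum used, demote→Q1. Q0=[P2,P3,P4,P5] Q1=[P1] Q2=[]
t=3-4: P2@Q0 runs 1, rem=7, I/O yield, promote→Q0. Q0=[P3,P4,P5,P2] Q1=[P1] Q2=[]
t=4-7: P3@Q0 runs 3, rem=7, quantum used, demote→Q1. Q0=[P4,P5,P2] Q1=[P1,P3] Q2=[]
t=7-10: P4@Q0 runs 3, rem=6, I/O yield, promote→Q0. Q0=[P5,P2,P4] Q1=[P1,P3] Q2=[]
t=10-13: P5@Q0 runs 3, rem=6, quantum used, demote→Q1. Q0=[P2,P4] Q1=[P1,P3,P5] Q2=[]
t=13-14: P2@Q0 runs 1, rem=6, I/O yield, promote→Q0. Q0=[P4,P2] Q1=[P1,P3,P5] Q2=[]
t=14-17: P4@Q0 runs 3, rem=3, I/O yield, promote→Q0. Q0=[P2,P4] Q1=[P1,P3,P5] Q2=[]
t=17-18: P2@Q0 runs 1, rem=5, I/O yield, promote→Q0. Q0=[P4,P2] Q1=[P1,P3,P5] Q2=[]
t=18-21: P4@Q0 runs 3, rem=0, completes. Q0=[P2] Q1=[P1,P3,P5] Q2=[]
t=21-22: P2@Q0 runs 1, rem=4, I/O yield, promote→Q0. Q0=[P2] Q1=[P1,P3,P5] Q2=[]
t=22-23: P2@Q0 runs 1, rem=3, I/O yield, promote→Q0. Q0=[P2] Q1=[P1,P3,P5] Q2=[]
t=23-24: P2@Q0 runs 1, rem=2, I/O yield, promote→Q0. Q0=[P2] Q1=[P1,P3,P5] Q2=[]
t=24-25: P2@Q0 runs 1, rem=1, I/O yield, promote→Q0. Q0=[P2] Q1=[P1,P3,P5] Q2=[]
t=25-26: P2@Q0 runs 1, rem=0, completes. Q0=[] Q1=[P1,P3,P5] Q2=[]
t=26-31: P1@Q1 runs 5, rem=3, quantum used, demote→Q2. Q0=[] Q1=[P3,P5] Q2=[P1]
t=31-36: P3@Q1 runs 5, rem=2, quantum used, demote→Q2. Q0=[] Q1=[P5] Q2=[P1,P3]
t=36-41: P5@Q1 runs 5, rem=1, quantum used, demote→Q2. Q0=[] Q1=[] Q2=[P1,P3,P5]
t=41-44: P1@Q2 runs 3, rem=0, completes. Q0=[] Q1=[] Q2=[P3,P5]
t=44-46: P3@Q2 runs 2, rem=0, completes. Q0=[] Q1=[] Q2=[P5]
t=46-47: P5@Q2 runs 1, rem=0, completes. Q0=[] Q1=[] Q2=[]

Answer: P1(0-3) P2(3-4) P3(4-7) P4(7-10) P5(10-13) P2(13-14) P4(14-17) P2(17-18) P4(18-21) P2(21-22) P2(22-23) P2(23-24) P2(24-25) P2(25-26) P1(26-31) P3(31-36) P5(36-41) P1(41-44) P3(44-46) P5(46-47)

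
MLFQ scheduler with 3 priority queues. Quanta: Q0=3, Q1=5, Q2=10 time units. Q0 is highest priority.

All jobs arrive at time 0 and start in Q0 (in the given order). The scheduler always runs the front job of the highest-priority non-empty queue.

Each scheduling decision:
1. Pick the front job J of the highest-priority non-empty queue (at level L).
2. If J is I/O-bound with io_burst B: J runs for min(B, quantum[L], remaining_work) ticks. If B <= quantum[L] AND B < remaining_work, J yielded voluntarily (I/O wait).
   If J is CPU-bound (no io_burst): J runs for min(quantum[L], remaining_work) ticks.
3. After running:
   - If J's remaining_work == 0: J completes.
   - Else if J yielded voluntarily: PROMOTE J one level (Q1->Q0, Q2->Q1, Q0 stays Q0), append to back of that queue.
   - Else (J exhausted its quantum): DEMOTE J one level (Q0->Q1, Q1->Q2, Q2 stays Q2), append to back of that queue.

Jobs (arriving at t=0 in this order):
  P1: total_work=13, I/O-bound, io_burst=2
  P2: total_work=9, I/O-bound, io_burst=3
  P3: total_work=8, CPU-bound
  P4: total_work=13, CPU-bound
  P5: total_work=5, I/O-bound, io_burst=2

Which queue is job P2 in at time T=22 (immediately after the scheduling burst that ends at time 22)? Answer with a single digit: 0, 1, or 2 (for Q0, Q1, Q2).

Answer: 0

Derivation:
t=0-2: P1@Q0 runs 2, rem=11, I/O yield, promote→Q0. Q0=[P2,P3,P4,P5,P1] Q1=[] Q2=[]
t=2-5: P2@Q0 runs 3, rem=6, I/O yield, promote→Q0. Q0=[P3,P4,P5,P1,P2] Q1=[] Q2=[]
t=5-8: P3@Q0 runs 3, rem=5, quantum used, demote→Q1. Q0=[P4,P5,P1,P2] Q1=[P3] Q2=[]
t=8-11: P4@Q0 runs 3, rem=10, quantum used, demote→Q1. Q0=[P5,P1,P2] Q1=[P3,P4] Q2=[]
t=11-13: P5@Q0 runs 2, rem=3, I/O yield, promote→Q0. Q0=[P1,P2,P5] Q1=[P3,P4] Q2=[]
t=13-15: P1@Q0 runs 2, rem=9, I/O yield, promote→Q0. Q0=[P2,P5,P1] Q1=[P3,P4] Q2=[]
t=15-18: P2@Q0 runs 3, rem=3, I/O yield, promote→Q0. Q0=[P5,P1,P2] Q1=[P3,P4] Q2=[]
t=18-20: P5@Q0 runs 2, rem=1, I/O yield, promote→Q0. Q0=[P1,P2,P5] Q1=[P3,P4] Q2=[]
t=20-22: P1@Q0 runs 2, rem=7, I/O yield, promote→Q0. Q0=[P2,P5,P1] Q1=[P3,P4] Q2=[]
t=22-25: P2@Q0 runs 3, rem=0, completes. Q0=[P5,P1] Q1=[P3,P4] Q2=[]
t=25-26: P5@Q0 runs 1, rem=0, completes. Q0=[P1] Q1=[P3,P4] Q2=[]
t=26-28: P1@Q0 runs 2, rem=5, I/O yield, promote→Q0. Q0=[P1] Q1=[P3,P4] Q2=[]
t=28-30: P1@Q0 runs 2, rem=3, I/O yield, promote→Q0. Q0=[P1] Q1=[P3,P4] Q2=[]
t=30-32: P1@Q0 runs 2, rem=1, I/O yield, promote→Q0. Q0=[P1] Q1=[P3,P4] Q2=[]
t=32-33: P1@Q0 runs 1, rem=0, completes. Q0=[] Q1=[P3,P4] Q2=[]
t=33-38: P3@Q1 runs 5, rem=0, completes. Q0=[] Q1=[P4] Q2=[]
t=38-43: P4@Q1 runs 5, rem=5, quantum used, demote→Q2. Q0=[] Q1=[] Q2=[P4]
t=43-48: P4@Q2 runs 5, rem=0, completes. Q0=[] Q1=[] Q2=[]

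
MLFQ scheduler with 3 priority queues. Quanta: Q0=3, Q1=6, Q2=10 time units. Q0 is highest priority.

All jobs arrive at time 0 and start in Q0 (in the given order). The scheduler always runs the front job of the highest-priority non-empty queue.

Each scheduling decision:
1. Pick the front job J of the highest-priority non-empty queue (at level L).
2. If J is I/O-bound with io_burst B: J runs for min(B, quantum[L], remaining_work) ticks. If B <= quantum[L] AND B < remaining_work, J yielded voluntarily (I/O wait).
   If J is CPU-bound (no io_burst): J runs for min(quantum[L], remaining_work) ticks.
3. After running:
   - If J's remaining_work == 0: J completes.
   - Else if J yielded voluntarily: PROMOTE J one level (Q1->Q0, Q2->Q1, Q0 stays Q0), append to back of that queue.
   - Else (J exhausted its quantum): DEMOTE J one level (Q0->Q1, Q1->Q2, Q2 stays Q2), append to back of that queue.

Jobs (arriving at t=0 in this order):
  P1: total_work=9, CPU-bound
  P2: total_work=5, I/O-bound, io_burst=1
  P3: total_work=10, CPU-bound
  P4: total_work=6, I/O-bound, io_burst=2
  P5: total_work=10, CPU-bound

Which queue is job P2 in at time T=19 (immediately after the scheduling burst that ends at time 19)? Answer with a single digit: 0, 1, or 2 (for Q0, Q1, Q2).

t=0-3: P1@Q0 runs 3, rem=6, quantum used, demote→Q1. Q0=[P2,P3,P4,P5] Q1=[P1] Q2=[]
t=3-4: P2@Q0 runs 1, rem=4, I/O yield, promote→Q0. Q0=[P3,P4,P5,P2] Q1=[P1] Q2=[]
t=4-7: P3@Q0 runs 3, rem=7, quantum used, demote→Q1. Q0=[P4,P5,P2] Q1=[P1,P3] Q2=[]
t=7-9: P4@Q0 runs 2, rem=4, I/O yield, promote→Q0. Q0=[P5,P2,P4] Q1=[P1,P3] Q2=[]
t=9-12: P5@Q0 runs 3, rem=7, quantum used, demote→Q1. Q0=[P2,P4] Q1=[P1,P3,P5] Q2=[]
t=12-13: P2@Q0 runs 1, rem=3, I/O yield, promote→Q0. Q0=[P4,P2] Q1=[P1,P3,P5] Q2=[]
t=13-15: P4@Q0 runs 2, rem=2, I/O yield, promote→Q0. Q0=[P2,P4] Q1=[P1,P3,P5] Q2=[]
t=15-16: P2@Q0 runs 1, rem=2, I/O yield, promote→Q0. Q0=[P4,P2] Q1=[P1,P3,P5] Q2=[]
t=16-18: P4@Q0 runs 2, rem=0, completes. Q0=[P2] Q1=[P1,P3,P5] Q2=[]
t=18-19: P2@Q0 runs 1, rem=1, I/O yield, promote→Q0. Q0=[P2] Q1=[P1,P3,P5] Q2=[]
t=19-20: P2@Q0 runs 1, rem=0, completes. Q0=[] Q1=[P1,P3,P5] Q2=[]
t=20-26: P1@Q1 runs 6, rem=0, completes. Q0=[] Q1=[P3,P5] Q2=[]
t=26-32: P3@Q1 runs 6, rem=1, quantum used, demote→Q2. Q0=[] Q1=[P5] Q2=[P3]
t=32-38: P5@Q1 runs 6, rem=1, quantum used, demote→Q2. Q0=[] Q1=[] Q2=[P3,P5]
t=38-39: P3@Q2 runs 1, rem=0, completes. Q0=[] Q1=[] Q2=[P5]
t=39-40: P5@Q2 runs 1, rem=0, completes. Q0=[] Q1=[] Q2=[]

Answer: 0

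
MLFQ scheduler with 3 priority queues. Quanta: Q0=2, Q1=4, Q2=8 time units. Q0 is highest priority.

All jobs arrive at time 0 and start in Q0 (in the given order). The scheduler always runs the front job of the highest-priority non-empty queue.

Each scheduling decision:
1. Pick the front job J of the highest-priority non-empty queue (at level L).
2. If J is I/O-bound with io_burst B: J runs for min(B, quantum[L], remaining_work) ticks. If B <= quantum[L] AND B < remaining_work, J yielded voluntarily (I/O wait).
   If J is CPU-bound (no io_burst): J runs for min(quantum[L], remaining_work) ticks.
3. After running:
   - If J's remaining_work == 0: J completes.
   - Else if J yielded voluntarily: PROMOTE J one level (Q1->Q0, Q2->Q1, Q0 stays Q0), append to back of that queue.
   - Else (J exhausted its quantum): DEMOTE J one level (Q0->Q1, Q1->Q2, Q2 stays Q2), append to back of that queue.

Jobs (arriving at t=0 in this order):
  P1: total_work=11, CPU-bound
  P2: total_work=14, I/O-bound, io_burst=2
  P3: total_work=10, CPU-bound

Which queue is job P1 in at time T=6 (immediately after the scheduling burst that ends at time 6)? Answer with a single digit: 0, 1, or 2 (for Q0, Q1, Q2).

Answer: 1

Derivation:
t=0-2: P1@Q0 runs 2, rem=9, quantum used, demote→Q1. Q0=[P2,P3] Q1=[P1] Q2=[]
t=2-4: P2@Q0 runs 2, rem=12, I/O yield, promote→Q0. Q0=[P3,P2] Q1=[P1] Q2=[]
t=4-6: P3@Q0 runs 2, rem=8, quantum used, demote→Q1. Q0=[P2] Q1=[P1,P3] Q2=[]
t=6-8: P2@Q0 runs 2, rem=10, I/O yield, promote→Q0. Q0=[P2] Q1=[P1,P3] Q2=[]
t=8-10: P2@Q0 runs 2, rem=8, I/O yield, promote→Q0. Q0=[P2] Q1=[P1,P3] Q2=[]
t=10-12: P2@Q0 runs 2, rem=6, I/O yield, promote→Q0. Q0=[P2] Q1=[P1,P3] Q2=[]
t=12-14: P2@Q0 runs 2, rem=4, I/O yield, promote→Q0. Q0=[P2] Q1=[P1,P3] Q2=[]
t=14-16: P2@Q0 runs 2, rem=2, I/O yield, promote→Q0. Q0=[P2] Q1=[P1,P3] Q2=[]
t=16-18: P2@Q0 runs 2, rem=0, completes. Q0=[] Q1=[P1,P3] Q2=[]
t=18-22: P1@Q1 runs 4, rem=5, quantum used, demote→Q2. Q0=[] Q1=[P3] Q2=[P1]
t=22-26: P3@Q1 runs 4, rem=4, quantum used, demote→Q2. Q0=[] Q1=[] Q2=[P1,P3]
t=26-31: P1@Q2 runs 5, rem=0, completes. Q0=[] Q1=[] Q2=[P3]
t=31-35: P3@Q2 runs 4, rem=0, completes. Q0=[] Q1=[] Q2=[]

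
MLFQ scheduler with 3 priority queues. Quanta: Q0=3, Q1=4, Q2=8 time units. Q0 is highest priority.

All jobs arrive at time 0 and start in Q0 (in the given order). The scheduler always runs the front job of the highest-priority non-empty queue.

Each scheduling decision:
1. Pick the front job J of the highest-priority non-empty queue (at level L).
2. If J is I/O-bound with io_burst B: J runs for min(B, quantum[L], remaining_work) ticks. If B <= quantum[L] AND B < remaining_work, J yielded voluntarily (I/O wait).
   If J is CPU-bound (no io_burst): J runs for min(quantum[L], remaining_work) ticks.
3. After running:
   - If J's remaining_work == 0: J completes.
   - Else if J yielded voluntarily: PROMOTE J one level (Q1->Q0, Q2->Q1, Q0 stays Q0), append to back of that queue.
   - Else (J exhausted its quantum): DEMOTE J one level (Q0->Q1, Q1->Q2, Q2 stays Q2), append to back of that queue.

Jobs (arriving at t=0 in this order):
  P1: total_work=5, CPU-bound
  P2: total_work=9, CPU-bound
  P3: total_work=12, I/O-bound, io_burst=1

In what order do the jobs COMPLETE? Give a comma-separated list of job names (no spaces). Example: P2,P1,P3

t=0-3: P1@Q0 runs 3, rem=2, quantum used, demote→Q1. Q0=[P2,P3] Q1=[P1] Q2=[]
t=3-6: P2@Q0 runs 3, rem=6, quantum used, demote→Q1. Q0=[P3] Q1=[P1,P2] Q2=[]
t=6-7: P3@Q0 runs 1, rem=11, I/O yield, promote→Q0. Q0=[P3] Q1=[P1,P2] Q2=[]
t=7-8: P3@Q0 runs 1, rem=10, I/O yield, promote→Q0. Q0=[P3] Q1=[P1,P2] Q2=[]
t=8-9: P3@Q0 runs 1, rem=9, I/O yield, promote→Q0. Q0=[P3] Q1=[P1,P2] Q2=[]
t=9-10: P3@Q0 runs 1, rem=8, I/O yield, promote→Q0. Q0=[P3] Q1=[P1,P2] Q2=[]
t=10-11: P3@Q0 runs 1, rem=7, I/O yield, promote→Q0. Q0=[P3] Q1=[P1,P2] Q2=[]
t=11-12: P3@Q0 runs 1, rem=6, I/O yield, promote→Q0. Q0=[P3] Q1=[P1,P2] Q2=[]
t=12-13: P3@Q0 runs 1, rem=5, I/O yield, promote→Q0. Q0=[P3] Q1=[P1,P2] Q2=[]
t=13-14: P3@Q0 runs 1, rem=4, I/O yield, promote→Q0. Q0=[P3] Q1=[P1,P2] Q2=[]
t=14-15: P3@Q0 runs 1, rem=3, I/O yield, promote→Q0. Q0=[P3] Q1=[P1,P2] Q2=[]
t=15-16: P3@Q0 runs 1, rem=2, I/O yield, promote→Q0. Q0=[P3] Q1=[P1,P2] Q2=[]
t=16-17: P3@Q0 runs 1, rem=1, I/O yield, promote→Q0. Q0=[P3] Q1=[P1,P2] Q2=[]
t=17-18: P3@Q0 runs 1, rem=0, completes. Q0=[] Q1=[P1,P2] Q2=[]
t=18-20: P1@Q1 runs 2, rem=0, completes. Q0=[] Q1=[P2] Q2=[]
t=20-24: P2@Q1 runs 4, rem=2, quantum used, demote→Q2. Q0=[] Q1=[] Q2=[P2]
t=24-26: P2@Q2 runs 2, rem=0, completes. Q0=[] Q1=[] Q2=[]

Answer: P3,P1,P2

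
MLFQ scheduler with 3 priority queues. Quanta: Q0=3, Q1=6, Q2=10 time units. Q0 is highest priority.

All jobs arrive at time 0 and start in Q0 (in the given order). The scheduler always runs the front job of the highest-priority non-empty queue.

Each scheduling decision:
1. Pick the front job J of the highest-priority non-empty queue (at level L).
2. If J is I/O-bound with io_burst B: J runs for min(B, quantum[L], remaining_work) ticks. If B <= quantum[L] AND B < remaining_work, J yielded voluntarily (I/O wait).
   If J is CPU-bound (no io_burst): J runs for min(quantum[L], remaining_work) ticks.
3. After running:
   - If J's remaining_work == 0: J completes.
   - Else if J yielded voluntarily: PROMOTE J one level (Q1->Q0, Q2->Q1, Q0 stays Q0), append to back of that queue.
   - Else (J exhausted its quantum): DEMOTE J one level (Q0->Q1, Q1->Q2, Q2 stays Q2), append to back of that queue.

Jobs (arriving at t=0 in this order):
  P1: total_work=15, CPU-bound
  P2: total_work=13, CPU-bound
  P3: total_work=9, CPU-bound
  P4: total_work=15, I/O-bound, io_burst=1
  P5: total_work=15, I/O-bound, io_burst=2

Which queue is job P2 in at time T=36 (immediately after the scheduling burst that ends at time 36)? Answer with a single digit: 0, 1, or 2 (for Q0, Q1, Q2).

Answer: 1

Derivation:
t=0-3: P1@Q0 runs 3, rem=12, quantum used, demote→Q1. Q0=[P2,P3,P4,P5] Q1=[P1] Q2=[]
t=3-6: P2@Q0 runs 3, rem=10, quantum used, demote→Q1. Q0=[P3,P4,P5] Q1=[P1,P2] Q2=[]
t=6-9: P3@Q0 runs 3, rem=6, quantum used, demote→Q1. Q0=[P4,P5] Q1=[P1,P2,P3] Q2=[]
t=9-10: P4@Q0 runs 1, rem=14, I/O yield, promote→Q0. Q0=[P5,P4] Q1=[P1,P2,P3] Q2=[]
t=10-12: P5@Q0 runs 2, rem=13, I/O yield, promote→Q0. Q0=[P4,P5] Q1=[P1,P2,P3] Q2=[]
t=12-13: P4@Q0 runs 1, rem=13, I/O yield, promote→Q0. Q0=[P5,P4] Q1=[P1,P2,P3] Q2=[]
t=13-15: P5@Q0 runs 2, rem=11, I/O yield, promote→Q0. Q0=[P4,P5] Q1=[P1,P2,P3] Q2=[]
t=15-16: P4@Q0 runs 1, rem=12, I/O yield, promote→Q0. Q0=[P5,P4] Q1=[P1,P2,P3] Q2=[]
t=16-18: P5@Q0 runs 2, rem=9, I/O yield, promote→Q0. Q0=[P4,P5] Q1=[P1,P2,P3] Q2=[]
t=18-19: P4@Q0 runs 1, rem=11, I/O yield, promote→Q0. Q0=[P5,P4] Q1=[P1,P2,P3] Q2=[]
t=19-21: P5@Q0 runs 2, rem=7, I/O yield, promote→Q0. Q0=[P4,P5] Q1=[P1,P2,P3] Q2=[]
t=21-22: P4@Q0 runs 1, rem=10, I/O yield, promote→Q0. Q0=[P5,P4] Q1=[P1,P2,P3] Q2=[]
t=22-24: P5@Q0 runs 2, rem=5, I/O yield, promote→Q0. Q0=[P4,P5] Q1=[P1,P2,P3] Q2=[]
t=24-25: P4@Q0 runs 1, rem=9, I/O yield, promote→Q0. Q0=[P5,P4] Q1=[P1,P2,P3] Q2=[]
t=25-27: P5@Q0 runs 2, rem=3, I/O yield, promote→Q0. Q0=[P4,P5] Q1=[P1,P2,P3] Q2=[]
t=27-28: P4@Q0 runs 1, rem=8, I/O yield, promote→Q0. Q0=[P5,P4] Q1=[P1,P2,P3] Q2=[]
t=28-30: P5@Q0 runs 2, rem=1, I/O yield, promote→Q0. Q0=[P4,P5] Q1=[P1,P2,P3] Q2=[]
t=30-31: P4@Q0 runs 1, rem=7, I/O yield, promote→Q0. Q0=[P5,P4] Q1=[P1,P2,P3] Q2=[]
t=31-32: P5@Q0 runs 1, rem=0, completes. Q0=[P4] Q1=[P1,P2,P3] Q2=[]
t=32-33: P4@Q0 runs 1, rem=6, I/O yield, promote→Q0. Q0=[P4] Q1=[P1,P2,P3] Q2=[]
t=33-34: P4@Q0 runs 1, rem=5, I/O yield, promote→Q0. Q0=[P4] Q1=[P1,P2,P3] Q2=[]
t=34-35: P4@Q0 runs 1, rem=4, I/O yield, promote→Q0. Q0=[P4] Q1=[P1,P2,P3] Q2=[]
t=35-36: P4@Q0 runs 1, rem=3, I/O yield, promote→Q0. Q0=[P4] Q1=[P1,P2,P3] Q2=[]
t=36-37: P4@Q0 runs 1, rem=2, I/O yield, promote→Q0. Q0=[P4] Q1=[P1,P2,P3] Q2=[]
t=37-38: P4@Q0 runs 1, rem=1, I/O yield, promote→Q0. Q0=[P4] Q1=[P1,P2,P3] Q2=[]
t=38-39: P4@Q0 runs 1, rem=0, completes. Q0=[] Q1=[P1,P2,P3] Q2=[]
t=39-45: P1@Q1 runs 6, rem=6, quantum used, demote→Q2. Q0=[] Q1=[P2,P3] Q2=[P1]
t=45-51: P2@Q1 runs 6, rem=4, quantum used, demote→Q2. Q0=[] Q1=[P3] Q2=[P1,P2]
t=51-57: P3@Q1 runs 6, rem=0, completes. Q0=[] Q1=[] Q2=[P1,P2]
t=57-63: P1@Q2 runs 6, rem=0, completes. Q0=[] Q1=[] Q2=[P2]
t=63-67: P2@Q2 runs 4, rem=0, completes. Q0=[] Q1=[] Q2=[]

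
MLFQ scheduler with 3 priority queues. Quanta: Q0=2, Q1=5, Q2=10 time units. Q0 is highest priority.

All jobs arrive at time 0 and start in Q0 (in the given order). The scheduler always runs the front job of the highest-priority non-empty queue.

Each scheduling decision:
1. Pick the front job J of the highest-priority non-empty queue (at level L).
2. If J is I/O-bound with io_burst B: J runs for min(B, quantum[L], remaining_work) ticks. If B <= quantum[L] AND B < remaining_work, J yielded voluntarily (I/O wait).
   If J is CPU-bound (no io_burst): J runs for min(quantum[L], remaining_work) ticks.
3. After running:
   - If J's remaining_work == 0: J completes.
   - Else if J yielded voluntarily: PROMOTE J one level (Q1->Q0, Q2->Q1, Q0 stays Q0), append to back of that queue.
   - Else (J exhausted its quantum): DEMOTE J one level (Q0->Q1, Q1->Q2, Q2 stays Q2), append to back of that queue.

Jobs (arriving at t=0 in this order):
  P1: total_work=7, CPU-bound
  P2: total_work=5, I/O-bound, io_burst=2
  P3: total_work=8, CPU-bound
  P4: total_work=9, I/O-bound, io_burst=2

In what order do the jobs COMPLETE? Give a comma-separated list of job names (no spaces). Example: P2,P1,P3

t=0-2: P1@Q0 runs 2, rem=5, quantum used, demote→Q1. Q0=[P2,P3,P4] Q1=[P1] Q2=[]
t=2-4: P2@Q0 runs 2, rem=3, I/O yield, promote→Q0. Q0=[P3,P4,P2] Q1=[P1] Q2=[]
t=4-6: P3@Q0 runs 2, rem=6, quantum used, demote→Q1. Q0=[P4,P2] Q1=[P1,P3] Q2=[]
t=6-8: P4@Q0 runs 2, rem=7, I/O yield, promote→Q0. Q0=[P2,P4] Q1=[P1,P3] Q2=[]
t=8-10: P2@Q0 runs 2, rem=1, I/O yield, promote→Q0. Q0=[P4,P2] Q1=[P1,P3] Q2=[]
t=10-12: P4@Q0 runs 2, rem=5, I/O yield, promote→Q0. Q0=[P2,P4] Q1=[P1,P3] Q2=[]
t=12-13: P2@Q0 runs 1, rem=0, completes. Q0=[P4] Q1=[P1,P3] Q2=[]
t=13-15: P4@Q0 runs 2, rem=3, I/O yield, promote→Q0. Q0=[P4] Q1=[P1,P3] Q2=[]
t=15-17: P4@Q0 runs 2, rem=1, I/O yield, promote→Q0. Q0=[P4] Q1=[P1,P3] Q2=[]
t=17-18: P4@Q0 runs 1, rem=0, completes. Q0=[] Q1=[P1,P3] Q2=[]
t=18-23: P1@Q1 runs 5, rem=0, completes. Q0=[] Q1=[P3] Q2=[]
t=23-28: P3@Q1 runs 5, rem=1, quantum used, demote→Q2. Q0=[] Q1=[] Q2=[P3]
t=28-29: P3@Q2 runs 1, rem=0, completes. Q0=[] Q1=[] Q2=[]

Answer: P2,P4,P1,P3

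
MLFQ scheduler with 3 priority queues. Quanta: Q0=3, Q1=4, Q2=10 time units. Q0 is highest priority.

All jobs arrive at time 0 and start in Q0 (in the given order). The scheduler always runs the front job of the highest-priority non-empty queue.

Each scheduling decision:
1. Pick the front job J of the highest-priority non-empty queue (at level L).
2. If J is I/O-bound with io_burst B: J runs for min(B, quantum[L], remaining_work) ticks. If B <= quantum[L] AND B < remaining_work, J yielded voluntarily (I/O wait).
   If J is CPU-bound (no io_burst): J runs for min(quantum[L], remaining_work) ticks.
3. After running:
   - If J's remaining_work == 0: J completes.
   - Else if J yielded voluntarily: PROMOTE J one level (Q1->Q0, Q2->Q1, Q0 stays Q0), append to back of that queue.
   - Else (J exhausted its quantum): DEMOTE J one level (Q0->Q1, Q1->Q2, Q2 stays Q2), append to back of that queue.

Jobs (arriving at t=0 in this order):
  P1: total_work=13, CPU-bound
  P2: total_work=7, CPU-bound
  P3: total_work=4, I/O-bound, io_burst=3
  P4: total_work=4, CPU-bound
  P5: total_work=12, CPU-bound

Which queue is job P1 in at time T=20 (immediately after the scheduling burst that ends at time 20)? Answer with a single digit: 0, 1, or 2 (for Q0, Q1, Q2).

Answer: 2

Derivation:
t=0-3: P1@Q0 runs 3, rem=10, quantum used, demote→Q1. Q0=[P2,P3,P4,P5] Q1=[P1] Q2=[]
t=3-6: P2@Q0 runs 3, rem=4, quantum used, demote→Q1. Q0=[P3,P4,P5] Q1=[P1,P2] Q2=[]
t=6-9: P3@Q0 runs 3, rem=1, I/O yield, promote→Q0. Q0=[P4,P5,P3] Q1=[P1,P2] Q2=[]
t=9-12: P4@Q0 runs 3, rem=1, quantum used, demote→Q1. Q0=[P5,P3] Q1=[P1,P2,P4] Q2=[]
t=12-15: P5@Q0 runs 3, rem=9, quantum used, demote→Q1. Q0=[P3] Q1=[P1,P2,P4,P5] Q2=[]
t=15-16: P3@Q0 runs 1, rem=0, completes. Q0=[] Q1=[P1,P2,P4,P5] Q2=[]
t=16-20: P1@Q1 runs 4, rem=6, quantum used, demote→Q2. Q0=[] Q1=[P2,P4,P5] Q2=[P1]
t=20-24: P2@Q1 runs 4, rem=0, completes. Q0=[] Q1=[P4,P5] Q2=[P1]
t=24-25: P4@Q1 runs 1, rem=0, completes. Q0=[] Q1=[P5] Q2=[P1]
t=25-29: P5@Q1 runs 4, rem=5, quantum used, demote→Q2. Q0=[] Q1=[] Q2=[P1,P5]
t=29-35: P1@Q2 runs 6, rem=0, completes. Q0=[] Q1=[] Q2=[P5]
t=35-40: P5@Q2 runs 5, rem=0, completes. Q0=[] Q1=[] Q2=[]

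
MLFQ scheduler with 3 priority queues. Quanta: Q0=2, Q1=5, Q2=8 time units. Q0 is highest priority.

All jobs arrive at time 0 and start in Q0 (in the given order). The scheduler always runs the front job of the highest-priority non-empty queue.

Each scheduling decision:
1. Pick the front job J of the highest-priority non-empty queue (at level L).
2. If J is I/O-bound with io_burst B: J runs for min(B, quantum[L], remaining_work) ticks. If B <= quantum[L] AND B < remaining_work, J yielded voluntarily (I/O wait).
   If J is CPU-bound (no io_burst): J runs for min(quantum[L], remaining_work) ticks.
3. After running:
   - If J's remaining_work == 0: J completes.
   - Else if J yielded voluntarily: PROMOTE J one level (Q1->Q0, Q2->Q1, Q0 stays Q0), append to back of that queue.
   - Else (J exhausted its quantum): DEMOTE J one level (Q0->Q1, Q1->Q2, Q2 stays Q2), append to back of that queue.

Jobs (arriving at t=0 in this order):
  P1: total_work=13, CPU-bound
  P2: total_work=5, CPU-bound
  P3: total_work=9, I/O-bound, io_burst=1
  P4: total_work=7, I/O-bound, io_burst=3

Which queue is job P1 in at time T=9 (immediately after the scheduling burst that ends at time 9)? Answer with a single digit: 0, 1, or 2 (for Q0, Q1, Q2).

Answer: 1

Derivation:
t=0-2: P1@Q0 runs 2, rem=11, quantum used, demote→Q1. Q0=[P2,P3,P4] Q1=[P1] Q2=[]
t=2-4: P2@Q0 runs 2, rem=3, quantum used, demote→Q1. Q0=[P3,P4] Q1=[P1,P2] Q2=[]
t=4-5: P3@Q0 runs 1, rem=8, I/O yield, promote→Q0. Q0=[P4,P3] Q1=[P1,P2] Q2=[]
t=5-7: P4@Q0 runs 2, rem=5, quantum used, demote→Q1. Q0=[P3] Q1=[P1,P2,P4] Q2=[]
t=7-8: P3@Q0 runs 1, rem=7, I/O yield, promote→Q0. Q0=[P3] Q1=[P1,P2,P4] Q2=[]
t=8-9: P3@Q0 runs 1, rem=6, I/O yield, promote→Q0. Q0=[P3] Q1=[P1,P2,P4] Q2=[]
t=9-10: P3@Q0 runs 1, rem=5, I/O yield, promote→Q0. Q0=[P3] Q1=[P1,P2,P4] Q2=[]
t=10-11: P3@Q0 runs 1, rem=4, I/O yield, promote→Q0. Q0=[P3] Q1=[P1,P2,P4] Q2=[]
t=11-12: P3@Q0 runs 1, rem=3, I/O yield, promote→Q0. Q0=[P3] Q1=[P1,P2,P4] Q2=[]
t=12-13: P3@Q0 runs 1, rem=2, I/O yield, promote→Q0. Q0=[P3] Q1=[P1,P2,P4] Q2=[]
t=13-14: P3@Q0 runs 1, rem=1, I/O yield, promote→Q0. Q0=[P3] Q1=[P1,P2,P4] Q2=[]
t=14-15: P3@Q0 runs 1, rem=0, completes. Q0=[] Q1=[P1,P2,P4] Q2=[]
t=15-20: P1@Q1 runs 5, rem=6, quantum used, demote→Q2. Q0=[] Q1=[P2,P4] Q2=[P1]
t=20-23: P2@Q1 runs 3, rem=0, completes. Q0=[] Q1=[P4] Q2=[P1]
t=23-26: P4@Q1 runs 3, rem=2, I/O yield, promote→Q0. Q0=[P4] Q1=[] Q2=[P1]
t=26-28: P4@Q0 runs 2, rem=0, completes. Q0=[] Q1=[] Q2=[P1]
t=28-34: P1@Q2 runs 6, rem=0, completes. Q0=[] Q1=[] Q2=[]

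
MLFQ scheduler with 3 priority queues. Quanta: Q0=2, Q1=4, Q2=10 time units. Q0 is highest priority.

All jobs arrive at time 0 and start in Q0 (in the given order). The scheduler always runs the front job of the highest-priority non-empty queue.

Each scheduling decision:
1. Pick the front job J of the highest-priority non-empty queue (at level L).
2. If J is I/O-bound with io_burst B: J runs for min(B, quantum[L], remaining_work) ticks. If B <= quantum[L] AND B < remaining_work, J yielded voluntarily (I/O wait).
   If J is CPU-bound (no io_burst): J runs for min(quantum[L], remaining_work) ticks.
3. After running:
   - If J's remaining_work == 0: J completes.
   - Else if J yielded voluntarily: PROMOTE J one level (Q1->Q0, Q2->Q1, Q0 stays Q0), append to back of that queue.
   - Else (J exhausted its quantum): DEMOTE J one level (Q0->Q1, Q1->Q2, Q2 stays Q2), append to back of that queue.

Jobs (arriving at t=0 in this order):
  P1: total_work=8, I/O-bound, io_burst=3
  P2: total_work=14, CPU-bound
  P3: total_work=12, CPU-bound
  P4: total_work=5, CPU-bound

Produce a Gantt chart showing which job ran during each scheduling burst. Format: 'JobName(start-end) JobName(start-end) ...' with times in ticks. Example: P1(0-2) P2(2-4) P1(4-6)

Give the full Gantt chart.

t=0-2: P1@Q0 runs 2, rem=6, quantum used, demote→Q1. Q0=[P2,P3,P4] Q1=[P1] Q2=[]
t=2-4: P2@Q0 runs 2, rem=12, quantum used, demote→Q1. Q0=[P3,P4] Q1=[P1,P2] Q2=[]
t=4-6: P3@Q0 runs 2, rem=10, quantum used, demote→Q1. Q0=[P4] Q1=[P1,P2,P3] Q2=[]
t=6-8: P4@Q0 runs 2, rem=3, quantum used, demote→Q1. Q0=[] Q1=[P1,P2,P3,P4] Q2=[]
t=8-11: P1@Q1 runs 3, rem=3, I/O yield, promote→Q0. Q0=[P1] Q1=[P2,P3,P4] Q2=[]
t=11-13: P1@Q0 runs 2, rem=1, quantum used, demote→Q1. Q0=[] Q1=[P2,P3,P4,P1] Q2=[]
t=13-17: P2@Q1 runs 4, rem=8, quantum used, demote→Q2. Q0=[] Q1=[P3,P4,P1] Q2=[P2]
t=17-21: P3@Q1 runs 4, rem=6, quantum used, demote→Q2. Q0=[] Q1=[P4,P1] Q2=[P2,P3]
t=21-24: P4@Q1 runs 3, rem=0, completes. Q0=[] Q1=[P1] Q2=[P2,P3]
t=24-25: P1@Q1 runs 1, rem=0, completes. Q0=[] Q1=[] Q2=[P2,P3]
t=25-33: P2@Q2 runs 8, rem=0, completes. Q0=[] Q1=[] Q2=[P3]
t=33-39: P3@Q2 runs 6, rem=0, completes. Q0=[] Q1=[] Q2=[]

Answer: P1(0-2) P2(2-4) P3(4-6) P4(6-8) P1(8-11) P1(11-13) P2(13-17) P3(17-21) P4(21-24) P1(24-25) P2(25-33) P3(33-39)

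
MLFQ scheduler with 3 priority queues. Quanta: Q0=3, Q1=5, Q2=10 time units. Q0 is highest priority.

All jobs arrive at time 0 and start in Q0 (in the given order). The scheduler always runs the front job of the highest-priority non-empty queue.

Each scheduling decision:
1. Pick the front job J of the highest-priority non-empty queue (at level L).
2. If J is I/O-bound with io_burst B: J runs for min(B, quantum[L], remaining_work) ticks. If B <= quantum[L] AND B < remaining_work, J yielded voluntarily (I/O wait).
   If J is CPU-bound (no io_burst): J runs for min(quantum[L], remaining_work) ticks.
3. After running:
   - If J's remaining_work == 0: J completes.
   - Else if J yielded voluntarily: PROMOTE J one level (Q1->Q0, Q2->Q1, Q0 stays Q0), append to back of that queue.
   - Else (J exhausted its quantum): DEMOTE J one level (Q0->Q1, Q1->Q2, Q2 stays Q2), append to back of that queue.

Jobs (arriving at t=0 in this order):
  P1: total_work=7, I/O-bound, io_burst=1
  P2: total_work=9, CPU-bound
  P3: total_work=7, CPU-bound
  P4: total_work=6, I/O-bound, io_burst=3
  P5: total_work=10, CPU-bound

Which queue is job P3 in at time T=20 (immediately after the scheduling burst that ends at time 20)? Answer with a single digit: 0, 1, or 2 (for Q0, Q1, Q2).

t=0-1: P1@Q0 runs 1, rem=6, I/O yield, promote→Q0. Q0=[P2,P3,P4,P5,P1] Q1=[] Q2=[]
t=1-4: P2@Q0 runs 3, rem=6, quantum used, demote→Q1. Q0=[P3,P4,P5,P1] Q1=[P2] Q2=[]
t=4-7: P3@Q0 runs 3, rem=4, quantum used, demote→Q1. Q0=[P4,P5,P1] Q1=[P2,P3] Q2=[]
t=7-10: P4@Q0 runs 3, rem=3, I/O yield, promote→Q0. Q0=[P5,P1,P4] Q1=[P2,P3] Q2=[]
t=10-13: P5@Q0 runs 3, rem=7, quantum used, demote→Q1. Q0=[P1,P4] Q1=[P2,P3,P5] Q2=[]
t=13-14: P1@Q0 runs 1, rem=5, I/O yield, promote→Q0. Q0=[P4,P1] Q1=[P2,P3,P5] Q2=[]
t=14-17: P4@Q0 runs 3, rem=0, completes. Q0=[P1] Q1=[P2,P3,P5] Q2=[]
t=17-18: P1@Q0 runs 1, rem=4, I/O yield, promote→Q0. Q0=[P1] Q1=[P2,P3,P5] Q2=[]
t=18-19: P1@Q0 runs 1, rem=3, I/O yield, promote→Q0. Q0=[P1] Q1=[P2,P3,P5] Q2=[]
t=19-20: P1@Q0 runs 1, rem=2, I/O yield, promote→Q0. Q0=[P1] Q1=[P2,P3,P5] Q2=[]
t=20-21: P1@Q0 runs 1, rem=1, I/O yield, promote→Q0. Q0=[P1] Q1=[P2,P3,P5] Q2=[]
t=21-22: P1@Q0 runs 1, rem=0, completes. Q0=[] Q1=[P2,P3,P5] Q2=[]
t=22-27: P2@Q1 runs 5, rem=1, quantum used, demote→Q2. Q0=[] Q1=[P3,P5] Q2=[P2]
t=27-31: P3@Q1 runs 4, rem=0, completes. Q0=[] Q1=[P5] Q2=[P2]
t=31-36: P5@Q1 runs 5, rem=2, quantum used, demote→Q2. Q0=[] Q1=[] Q2=[P2,P5]
t=36-37: P2@Q2 runs 1, rem=0, completes. Q0=[] Q1=[] Q2=[P5]
t=37-39: P5@Q2 runs 2, rem=0, completes. Q0=[] Q1=[] Q2=[]

Answer: 1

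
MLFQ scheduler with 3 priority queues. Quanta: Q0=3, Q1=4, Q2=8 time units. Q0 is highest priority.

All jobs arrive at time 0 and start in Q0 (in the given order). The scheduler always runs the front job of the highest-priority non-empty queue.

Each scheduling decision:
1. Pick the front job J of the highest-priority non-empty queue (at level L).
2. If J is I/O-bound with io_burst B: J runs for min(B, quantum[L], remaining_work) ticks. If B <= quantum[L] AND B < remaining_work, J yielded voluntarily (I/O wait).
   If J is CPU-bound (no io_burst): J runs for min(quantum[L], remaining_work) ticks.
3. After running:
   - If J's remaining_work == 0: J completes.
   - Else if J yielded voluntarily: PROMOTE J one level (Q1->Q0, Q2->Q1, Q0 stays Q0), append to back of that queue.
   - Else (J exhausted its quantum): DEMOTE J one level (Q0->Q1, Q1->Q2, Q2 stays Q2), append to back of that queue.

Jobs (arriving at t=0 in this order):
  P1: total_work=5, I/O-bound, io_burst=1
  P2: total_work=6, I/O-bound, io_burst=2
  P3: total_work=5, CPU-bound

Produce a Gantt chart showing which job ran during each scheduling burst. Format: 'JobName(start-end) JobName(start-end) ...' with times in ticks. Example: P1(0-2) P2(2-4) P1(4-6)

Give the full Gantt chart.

t=0-1: P1@Q0 runs 1, rem=4, I/O yield, promote→Q0. Q0=[P2,P3,P1] Q1=[] Q2=[]
t=1-3: P2@Q0 runs 2, rem=4, I/O yield, promote→Q0. Q0=[P3,P1,P2] Q1=[] Q2=[]
t=3-6: P3@Q0 runs 3, rem=2, quantum used, demote→Q1. Q0=[P1,P2] Q1=[P3] Q2=[]
t=6-7: P1@Q0 runs 1, rem=3, I/O yield, promote→Q0. Q0=[P2,P1] Q1=[P3] Q2=[]
t=7-9: P2@Q0 runs 2, rem=2, I/O yield, promote→Q0. Q0=[P1,P2] Q1=[P3] Q2=[]
t=9-10: P1@Q0 runs 1, rem=2, I/O yield, promote→Q0. Q0=[P2,P1] Q1=[P3] Q2=[]
t=10-12: P2@Q0 runs 2, rem=0, completes. Q0=[P1] Q1=[P3] Q2=[]
t=12-13: P1@Q0 runs 1, rem=1, I/O yield, promote→Q0. Q0=[P1] Q1=[P3] Q2=[]
t=13-14: P1@Q0 runs 1, rem=0, completes. Q0=[] Q1=[P3] Q2=[]
t=14-16: P3@Q1 runs 2, rem=0, completes. Q0=[] Q1=[] Q2=[]

Answer: P1(0-1) P2(1-3) P3(3-6) P1(6-7) P2(7-9) P1(9-10) P2(10-12) P1(12-13) P1(13-14) P3(14-16)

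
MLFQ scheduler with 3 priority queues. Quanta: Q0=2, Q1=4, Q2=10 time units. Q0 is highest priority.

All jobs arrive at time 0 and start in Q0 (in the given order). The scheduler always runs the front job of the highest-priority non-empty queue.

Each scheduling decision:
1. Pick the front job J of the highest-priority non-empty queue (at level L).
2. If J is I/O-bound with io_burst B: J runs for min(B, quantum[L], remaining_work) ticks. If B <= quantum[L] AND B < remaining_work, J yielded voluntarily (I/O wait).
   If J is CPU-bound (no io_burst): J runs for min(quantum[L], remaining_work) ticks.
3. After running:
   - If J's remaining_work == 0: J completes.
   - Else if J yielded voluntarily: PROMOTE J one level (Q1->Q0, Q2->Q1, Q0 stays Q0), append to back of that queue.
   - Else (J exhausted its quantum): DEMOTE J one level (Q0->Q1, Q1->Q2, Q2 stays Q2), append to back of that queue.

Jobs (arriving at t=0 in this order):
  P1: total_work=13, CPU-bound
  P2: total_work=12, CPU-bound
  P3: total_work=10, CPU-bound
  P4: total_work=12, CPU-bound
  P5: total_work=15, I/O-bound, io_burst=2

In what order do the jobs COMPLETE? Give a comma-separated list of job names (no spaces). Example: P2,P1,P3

t=0-2: P1@Q0 runs 2, rem=11, quantum used, demote→Q1. Q0=[P2,P3,P4,P5] Q1=[P1] Q2=[]
t=2-4: P2@Q0 runs 2, rem=10, quantum used, demote→Q1. Q0=[P3,P4,P5] Q1=[P1,P2] Q2=[]
t=4-6: P3@Q0 runs 2, rem=8, quantum used, demote→Q1. Q0=[P4,P5] Q1=[P1,P2,P3] Q2=[]
t=6-8: P4@Q0 runs 2, rem=10, quantum used, demote→Q1. Q0=[P5] Q1=[P1,P2,P3,P4] Q2=[]
t=8-10: P5@Q0 runs 2, rem=13, I/O yield, promote→Q0. Q0=[P5] Q1=[P1,P2,P3,P4] Q2=[]
t=10-12: P5@Q0 runs 2, rem=11, I/O yield, promote→Q0. Q0=[P5] Q1=[P1,P2,P3,P4] Q2=[]
t=12-14: P5@Q0 runs 2, rem=9, I/O yield, promote→Q0. Q0=[P5] Q1=[P1,P2,P3,P4] Q2=[]
t=14-16: P5@Q0 runs 2, rem=7, I/O yield, promote→Q0. Q0=[P5] Q1=[P1,P2,P3,P4] Q2=[]
t=16-18: P5@Q0 runs 2, rem=5, I/O yield, promote→Q0. Q0=[P5] Q1=[P1,P2,P3,P4] Q2=[]
t=18-20: P5@Q0 runs 2, rem=3, I/O yield, promote→Q0. Q0=[P5] Q1=[P1,P2,P3,P4] Q2=[]
t=20-22: P5@Q0 runs 2, rem=1, I/O yield, promote→Q0. Q0=[P5] Q1=[P1,P2,P3,P4] Q2=[]
t=22-23: P5@Q0 runs 1, rem=0, completes. Q0=[] Q1=[P1,P2,P3,P4] Q2=[]
t=23-27: P1@Q1 runs 4, rem=7, quantum used, demote→Q2. Q0=[] Q1=[P2,P3,P4] Q2=[P1]
t=27-31: P2@Q1 runs 4, rem=6, quantum used, demote→Q2. Q0=[] Q1=[P3,P4] Q2=[P1,P2]
t=31-35: P3@Q1 runs 4, rem=4, quantum used, demote→Q2. Q0=[] Q1=[P4] Q2=[P1,P2,P3]
t=35-39: P4@Q1 runs 4, rem=6, quantum used, demote→Q2. Q0=[] Q1=[] Q2=[P1,P2,P3,P4]
t=39-46: P1@Q2 runs 7, rem=0, completes. Q0=[] Q1=[] Q2=[P2,P3,P4]
t=46-52: P2@Q2 runs 6, rem=0, completes. Q0=[] Q1=[] Q2=[P3,P4]
t=52-56: P3@Q2 runs 4, rem=0, completes. Q0=[] Q1=[] Q2=[P4]
t=56-62: P4@Q2 runs 6, rem=0, completes. Q0=[] Q1=[] Q2=[]

Answer: P5,P1,P2,P3,P4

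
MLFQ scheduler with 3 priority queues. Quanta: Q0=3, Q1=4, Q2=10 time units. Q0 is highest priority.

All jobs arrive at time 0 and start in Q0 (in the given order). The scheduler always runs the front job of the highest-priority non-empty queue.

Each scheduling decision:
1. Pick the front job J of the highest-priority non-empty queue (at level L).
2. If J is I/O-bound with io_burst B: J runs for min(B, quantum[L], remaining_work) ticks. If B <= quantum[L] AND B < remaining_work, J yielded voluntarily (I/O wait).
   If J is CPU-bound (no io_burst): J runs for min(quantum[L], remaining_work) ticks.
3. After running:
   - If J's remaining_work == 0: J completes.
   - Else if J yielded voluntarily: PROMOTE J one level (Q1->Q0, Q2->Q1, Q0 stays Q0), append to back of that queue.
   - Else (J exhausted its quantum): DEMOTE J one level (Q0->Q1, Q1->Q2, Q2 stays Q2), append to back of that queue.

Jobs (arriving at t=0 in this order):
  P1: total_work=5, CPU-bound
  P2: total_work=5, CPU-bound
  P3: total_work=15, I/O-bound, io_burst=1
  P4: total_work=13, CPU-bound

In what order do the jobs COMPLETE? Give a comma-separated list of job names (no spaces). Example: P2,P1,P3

Answer: P3,P1,P2,P4

Derivation:
t=0-3: P1@Q0 runs 3, rem=2, quantum used, demote→Q1. Q0=[P2,P3,P4] Q1=[P1] Q2=[]
t=3-6: P2@Q0 runs 3, rem=2, quantum used, demote→Q1. Q0=[P3,P4] Q1=[P1,P2] Q2=[]
t=6-7: P3@Q0 runs 1, rem=14, I/O yield, promote→Q0. Q0=[P4,P3] Q1=[P1,P2] Q2=[]
t=7-10: P4@Q0 runs 3, rem=10, quantum used, demote→Q1. Q0=[P3] Q1=[P1,P2,P4] Q2=[]
t=10-11: P3@Q0 runs 1, rem=13, I/O yield, promote→Q0. Q0=[P3] Q1=[P1,P2,P4] Q2=[]
t=11-12: P3@Q0 runs 1, rem=12, I/O yield, promote→Q0. Q0=[P3] Q1=[P1,P2,P4] Q2=[]
t=12-13: P3@Q0 runs 1, rem=11, I/O yield, promote→Q0. Q0=[P3] Q1=[P1,P2,P4] Q2=[]
t=13-14: P3@Q0 runs 1, rem=10, I/O yield, promote→Q0. Q0=[P3] Q1=[P1,P2,P4] Q2=[]
t=14-15: P3@Q0 runs 1, rem=9, I/O yield, promote→Q0. Q0=[P3] Q1=[P1,P2,P4] Q2=[]
t=15-16: P3@Q0 runs 1, rem=8, I/O yield, promote→Q0. Q0=[P3] Q1=[P1,P2,P4] Q2=[]
t=16-17: P3@Q0 runs 1, rem=7, I/O yield, promote→Q0. Q0=[P3] Q1=[P1,P2,P4] Q2=[]
t=17-18: P3@Q0 runs 1, rem=6, I/O yield, promote→Q0. Q0=[P3] Q1=[P1,P2,P4] Q2=[]
t=18-19: P3@Q0 runs 1, rem=5, I/O yield, promote→Q0. Q0=[P3] Q1=[P1,P2,P4] Q2=[]
t=19-20: P3@Q0 runs 1, rem=4, I/O yield, promote→Q0. Q0=[P3] Q1=[P1,P2,P4] Q2=[]
t=20-21: P3@Q0 runs 1, rem=3, I/O yield, promote→Q0. Q0=[P3] Q1=[P1,P2,P4] Q2=[]
t=21-22: P3@Q0 runs 1, rem=2, I/O yield, promote→Q0. Q0=[P3] Q1=[P1,P2,P4] Q2=[]
t=22-23: P3@Q0 runs 1, rem=1, I/O yield, promote→Q0. Q0=[P3] Q1=[P1,P2,P4] Q2=[]
t=23-24: P3@Q0 runs 1, rem=0, completes. Q0=[] Q1=[P1,P2,P4] Q2=[]
t=24-26: P1@Q1 runs 2, rem=0, completes. Q0=[] Q1=[P2,P4] Q2=[]
t=26-28: P2@Q1 runs 2, rem=0, completes. Q0=[] Q1=[P4] Q2=[]
t=28-32: P4@Q1 runs 4, rem=6, quantum used, demote→Q2. Q0=[] Q1=[] Q2=[P4]
t=32-38: P4@Q2 runs 6, rem=0, completes. Q0=[] Q1=[] Q2=[]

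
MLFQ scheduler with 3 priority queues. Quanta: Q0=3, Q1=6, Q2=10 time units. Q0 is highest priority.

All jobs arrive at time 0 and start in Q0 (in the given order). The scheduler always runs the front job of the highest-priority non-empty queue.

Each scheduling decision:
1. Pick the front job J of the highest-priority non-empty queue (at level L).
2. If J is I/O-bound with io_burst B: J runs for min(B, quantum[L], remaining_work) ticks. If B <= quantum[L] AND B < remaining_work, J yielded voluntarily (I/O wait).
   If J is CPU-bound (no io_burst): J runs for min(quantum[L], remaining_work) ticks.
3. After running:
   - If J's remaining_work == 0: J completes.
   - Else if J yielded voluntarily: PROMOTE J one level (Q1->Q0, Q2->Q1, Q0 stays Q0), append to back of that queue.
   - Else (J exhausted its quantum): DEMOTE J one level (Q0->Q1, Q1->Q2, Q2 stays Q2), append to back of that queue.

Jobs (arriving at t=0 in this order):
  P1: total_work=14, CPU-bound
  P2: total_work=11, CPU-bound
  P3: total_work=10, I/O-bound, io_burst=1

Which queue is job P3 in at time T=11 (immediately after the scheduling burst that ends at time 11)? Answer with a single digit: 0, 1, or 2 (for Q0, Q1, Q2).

Answer: 0

Derivation:
t=0-3: P1@Q0 runs 3, rem=11, quantum used, demote→Q1. Q0=[P2,P3] Q1=[P1] Q2=[]
t=3-6: P2@Q0 runs 3, rem=8, quantum used, demote→Q1. Q0=[P3] Q1=[P1,P2] Q2=[]
t=6-7: P3@Q0 runs 1, rem=9, I/O yield, promote→Q0. Q0=[P3] Q1=[P1,P2] Q2=[]
t=7-8: P3@Q0 runs 1, rem=8, I/O yield, promote→Q0. Q0=[P3] Q1=[P1,P2] Q2=[]
t=8-9: P3@Q0 runs 1, rem=7, I/O yield, promote→Q0. Q0=[P3] Q1=[P1,P2] Q2=[]
t=9-10: P3@Q0 runs 1, rem=6, I/O yield, promote→Q0. Q0=[P3] Q1=[P1,P2] Q2=[]
t=10-11: P3@Q0 runs 1, rem=5, I/O yield, promote→Q0. Q0=[P3] Q1=[P1,P2] Q2=[]
t=11-12: P3@Q0 runs 1, rem=4, I/O yield, promote→Q0. Q0=[P3] Q1=[P1,P2] Q2=[]
t=12-13: P3@Q0 runs 1, rem=3, I/O yield, promote→Q0. Q0=[P3] Q1=[P1,P2] Q2=[]
t=13-14: P3@Q0 runs 1, rem=2, I/O yield, promote→Q0. Q0=[P3] Q1=[P1,P2] Q2=[]
t=14-15: P3@Q0 runs 1, rem=1, I/O yield, promote→Q0. Q0=[P3] Q1=[P1,P2] Q2=[]
t=15-16: P3@Q0 runs 1, rem=0, completes. Q0=[] Q1=[P1,P2] Q2=[]
t=16-22: P1@Q1 runs 6, rem=5, quantum used, demote→Q2. Q0=[] Q1=[P2] Q2=[P1]
t=22-28: P2@Q1 runs 6, rem=2, quantum used, demote→Q2. Q0=[] Q1=[] Q2=[P1,P2]
t=28-33: P1@Q2 runs 5, rem=0, completes. Q0=[] Q1=[] Q2=[P2]
t=33-35: P2@Q2 runs 2, rem=0, completes. Q0=[] Q1=[] Q2=[]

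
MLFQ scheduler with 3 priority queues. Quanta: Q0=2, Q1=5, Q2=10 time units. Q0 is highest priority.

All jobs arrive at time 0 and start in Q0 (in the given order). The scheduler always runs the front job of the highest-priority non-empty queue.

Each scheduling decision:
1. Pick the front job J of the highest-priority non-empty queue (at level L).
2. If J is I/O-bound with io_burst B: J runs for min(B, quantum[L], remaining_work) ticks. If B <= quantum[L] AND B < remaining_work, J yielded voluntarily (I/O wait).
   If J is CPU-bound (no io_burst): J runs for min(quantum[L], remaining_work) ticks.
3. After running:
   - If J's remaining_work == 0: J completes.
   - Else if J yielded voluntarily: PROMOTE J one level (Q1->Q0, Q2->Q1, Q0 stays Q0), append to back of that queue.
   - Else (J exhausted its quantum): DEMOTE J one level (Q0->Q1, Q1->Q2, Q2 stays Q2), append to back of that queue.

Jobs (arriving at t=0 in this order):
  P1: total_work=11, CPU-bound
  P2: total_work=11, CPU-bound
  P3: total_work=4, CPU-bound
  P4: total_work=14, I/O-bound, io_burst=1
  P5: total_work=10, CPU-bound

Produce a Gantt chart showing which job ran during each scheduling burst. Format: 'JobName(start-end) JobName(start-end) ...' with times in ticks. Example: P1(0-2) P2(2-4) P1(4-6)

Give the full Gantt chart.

Answer: P1(0-2) P2(2-4) P3(4-6) P4(6-7) P5(7-9) P4(9-10) P4(10-11) P4(11-12) P4(12-13) P4(13-14) P4(14-15) P4(15-16) P4(16-17) P4(17-18) P4(18-19) P4(19-20) P4(20-21) P4(21-22) P1(22-27) P2(27-32) P3(32-34) P5(34-39) P1(39-43) P2(43-47) P5(47-50)

Derivation:
t=0-2: P1@Q0 runs 2, rem=9, quantum used, demote→Q1. Q0=[P2,P3,P4,P5] Q1=[P1] Q2=[]
t=2-4: P2@Q0 runs 2, rem=9, quantum used, demote→Q1. Q0=[P3,P4,P5] Q1=[P1,P2] Q2=[]
t=4-6: P3@Q0 runs 2, rem=2, quantum used, demote→Q1. Q0=[P4,P5] Q1=[P1,P2,P3] Q2=[]
t=6-7: P4@Q0 runs 1, rem=13, I/O yield, promote→Q0. Q0=[P5,P4] Q1=[P1,P2,P3] Q2=[]
t=7-9: P5@Q0 runs 2, rem=8, quantum used, demote→Q1. Q0=[P4] Q1=[P1,P2,P3,P5] Q2=[]
t=9-10: P4@Q0 runs 1, rem=12, I/O yield, promote→Q0. Q0=[P4] Q1=[P1,P2,P3,P5] Q2=[]
t=10-11: P4@Q0 runs 1, rem=11, I/O yield, promote→Q0. Q0=[P4] Q1=[P1,P2,P3,P5] Q2=[]
t=11-12: P4@Q0 runs 1, rem=10, I/O yield, promote→Q0. Q0=[P4] Q1=[P1,P2,P3,P5] Q2=[]
t=12-13: P4@Q0 runs 1, rem=9, I/O yield, promote→Q0. Q0=[P4] Q1=[P1,P2,P3,P5] Q2=[]
t=13-14: P4@Q0 runs 1, rem=8, I/O yield, promote→Q0. Q0=[P4] Q1=[P1,P2,P3,P5] Q2=[]
t=14-15: P4@Q0 runs 1, rem=7, I/O yield, promote→Q0. Q0=[P4] Q1=[P1,P2,P3,P5] Q2=[]
t=15-16: P4@Q0 runs 1, rem=6, I/O yield, promote→Q0. Q0=[P4] Q1=[P1,P2,P3,P5] Q2=[]
t=16-17: P4@Q0 runs 1, rem=5, I/O yield, promote→Q0. Q0=[P4] Q1=[P1,P2,P3,P5] Q2=[]
t=17-18: P4@Q0 runs 1, rem=4, I/O yield, promote→Q0. Q0=[P4] Q1=[P1,P2,P3,P5] Q2=[]
t=18-19: P4@Q0 runs 1, rem=3, I/O yield, promote→Q0. Q0=[P4] Q1=[P1,P2,P3,P5] Q2=[]
t=19-20: P4@Q0 runs 1, rem=2, I/O yield, promote→Q0. Q0=[P4] Q1=[P1,P2,P3,P5] Q2=[]
t=20-21: P4@Q0 runs 1, rem=1, I/O yield, promote→Q0. Q0=[P4] Q1=[P1,P2,P3,P5] Q2=[]
t=21-22: P4@Q0 runs 1, rem=0, completes. Q0=[] Q1=[P1,P2,P3,P5] Q2=[]
t=22-27: P1@Q1 runs 5, rem=4, quantum used, demote→Q2. Q0=[] Q1=[P2,P3,P5] Q2=[P1]
t=27-32: P2@Q1 runs 5, rem=4, quantum used, demote→Q2. Q0=[] Q1=[P3,P5] Q2=[P1,P2]
t=32-34: P3@Q1 runs 2, rem=0, completes. Q0=[] Q1=[P5] Q2=[P1,P2]
t=34-39: P5@Q1 runs 5, rem=3, quantum used, demote→Q2. Q0=[] Q1=[] Q2=[P1,P2,P5]
t=39-43: P1@Q2 runs 4, rem=0, completes. Q0=[] Q1=[] Q2=[P2,P5]
t=43-47: P2@Q2 runs 4, rem=0, completes. Q0=[] Q1=[] Q2=[P5]
t=47-50: P5@Q2 runs 3, rem=0, completes. Q0=[] Q1=[] Q2=[]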